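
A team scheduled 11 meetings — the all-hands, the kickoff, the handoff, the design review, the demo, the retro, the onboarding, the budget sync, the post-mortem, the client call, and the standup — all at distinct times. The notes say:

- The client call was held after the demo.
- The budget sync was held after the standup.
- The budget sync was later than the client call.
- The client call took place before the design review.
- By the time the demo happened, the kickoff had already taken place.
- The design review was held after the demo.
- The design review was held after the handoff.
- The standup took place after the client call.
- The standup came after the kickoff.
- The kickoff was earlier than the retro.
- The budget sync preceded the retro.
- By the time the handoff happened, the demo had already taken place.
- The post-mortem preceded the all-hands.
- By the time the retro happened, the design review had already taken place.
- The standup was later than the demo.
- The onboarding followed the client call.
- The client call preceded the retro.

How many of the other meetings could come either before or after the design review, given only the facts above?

Forced before the design review: the client call, the demo, the handoff, and the kickoff; forced after the design review: the retro.
That leaves the all-hands, the budget sync, the onboarding, the post-mortem, and the standup with no forced order relative to the design review — 5.

5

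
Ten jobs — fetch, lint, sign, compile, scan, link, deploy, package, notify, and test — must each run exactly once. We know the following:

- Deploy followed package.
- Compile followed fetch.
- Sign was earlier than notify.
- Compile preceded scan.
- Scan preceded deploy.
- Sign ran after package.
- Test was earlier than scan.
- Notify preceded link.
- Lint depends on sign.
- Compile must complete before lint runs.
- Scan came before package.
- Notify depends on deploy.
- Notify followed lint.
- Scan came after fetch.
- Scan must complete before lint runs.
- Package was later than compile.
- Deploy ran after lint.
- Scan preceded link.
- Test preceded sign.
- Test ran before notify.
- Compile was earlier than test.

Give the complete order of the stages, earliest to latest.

The constraints fix every adjacent pair, so only one ordering works:
fetch → compile → test → scan → package → sign → lint → deploy → notify → link.

fetch, compile, test, scan, package, sign, lint, deploy, notify, link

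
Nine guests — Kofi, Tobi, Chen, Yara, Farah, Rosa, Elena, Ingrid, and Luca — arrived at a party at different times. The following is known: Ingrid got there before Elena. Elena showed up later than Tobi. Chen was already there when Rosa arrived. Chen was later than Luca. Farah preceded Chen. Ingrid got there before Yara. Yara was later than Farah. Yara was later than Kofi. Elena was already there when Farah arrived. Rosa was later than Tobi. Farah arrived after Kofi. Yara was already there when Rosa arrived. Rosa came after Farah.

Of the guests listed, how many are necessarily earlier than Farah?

Directly stated before Farah: Elena and Kofi.
Ingrid reaches Farah via Ingrid → Elena → Farah.
Tobi reaches Farah via Tobi → Elena → Farah.
No chain forces Chen (or any of the others) ahead of Farah.
That's Elena, Ingrid, Kofi, and Tobi — 4 in all.

4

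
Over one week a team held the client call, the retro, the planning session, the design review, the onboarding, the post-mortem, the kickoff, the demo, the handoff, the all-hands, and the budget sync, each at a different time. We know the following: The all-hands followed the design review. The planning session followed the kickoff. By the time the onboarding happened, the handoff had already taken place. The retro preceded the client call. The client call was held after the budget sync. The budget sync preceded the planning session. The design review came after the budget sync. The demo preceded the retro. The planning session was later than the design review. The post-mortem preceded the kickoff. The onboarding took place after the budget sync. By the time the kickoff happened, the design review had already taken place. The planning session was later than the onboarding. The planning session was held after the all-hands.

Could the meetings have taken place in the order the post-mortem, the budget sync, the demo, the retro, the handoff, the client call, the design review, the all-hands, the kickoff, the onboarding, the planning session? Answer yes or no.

Check each stated constraint against the proposed order — e.g. the budget sync is ahead of the onboarding; the budget sync is ahead of the planning session. Every pair is in the required order; nothing is violated.

yes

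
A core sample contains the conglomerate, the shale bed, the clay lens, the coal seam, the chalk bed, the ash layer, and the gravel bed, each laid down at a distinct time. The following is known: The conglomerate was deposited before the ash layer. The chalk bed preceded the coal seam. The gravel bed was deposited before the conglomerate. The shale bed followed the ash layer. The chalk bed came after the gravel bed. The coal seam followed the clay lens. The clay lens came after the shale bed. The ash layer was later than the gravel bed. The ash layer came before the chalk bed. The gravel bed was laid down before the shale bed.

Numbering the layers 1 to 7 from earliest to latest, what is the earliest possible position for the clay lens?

5

The ash layer, the conglomerate, the gravel bed, and the shale bed must all come before the clay lens — 4 forced predecessors.
Nothing else is forced ahead of the clay lens, so its earliest slot is position 4 + 1 = 5.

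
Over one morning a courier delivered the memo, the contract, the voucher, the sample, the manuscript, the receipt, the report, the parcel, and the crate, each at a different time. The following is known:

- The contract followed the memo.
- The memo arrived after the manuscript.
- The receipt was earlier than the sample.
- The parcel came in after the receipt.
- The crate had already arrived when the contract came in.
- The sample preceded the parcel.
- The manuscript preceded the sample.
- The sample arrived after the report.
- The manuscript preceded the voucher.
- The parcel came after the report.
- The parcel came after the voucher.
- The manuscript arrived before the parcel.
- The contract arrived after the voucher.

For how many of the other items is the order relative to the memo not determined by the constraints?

Forced before the memo: the manuscript; forced after the memo: the contract.
That leaves the crate, the parcel, the receipt, the report, the sample, and the voucher with no forced order relative to the memo — 6.

6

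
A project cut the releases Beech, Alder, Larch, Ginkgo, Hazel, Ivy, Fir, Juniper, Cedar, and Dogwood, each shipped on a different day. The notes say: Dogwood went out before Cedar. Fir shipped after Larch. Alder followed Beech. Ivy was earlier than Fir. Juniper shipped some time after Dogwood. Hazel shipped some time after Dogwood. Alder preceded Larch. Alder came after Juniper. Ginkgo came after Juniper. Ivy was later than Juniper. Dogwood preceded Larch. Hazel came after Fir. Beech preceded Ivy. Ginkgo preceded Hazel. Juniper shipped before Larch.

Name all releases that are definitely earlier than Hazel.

Directly stated before Hazel: Dogwood, Fir, and Ginkgo.
Alder reaches Hazel via Alder → Larch → Fir → Hazel.
Beech reaches Hazel via Beech → Ivy → Fir → Hazel.
Ivy reaches Hazel via Ivy → Fir → Hazel.
Likewise Juniper and Larch each reach Hazel by chaining the stated constraints.

Alder, Beech, Dogwood, Fir, Ginkgo, Ivy, Juniper, Larch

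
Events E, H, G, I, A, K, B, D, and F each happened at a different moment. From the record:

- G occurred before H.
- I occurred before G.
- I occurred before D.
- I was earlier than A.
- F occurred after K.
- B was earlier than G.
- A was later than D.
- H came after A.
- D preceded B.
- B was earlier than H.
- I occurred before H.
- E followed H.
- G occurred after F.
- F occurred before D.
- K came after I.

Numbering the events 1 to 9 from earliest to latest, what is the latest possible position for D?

D must come before A, B, E, G, and H — 5 events forced after it.
Everything else can be placed before D in some valid order, so D can sit as late as position 9 − 5 = 4.

4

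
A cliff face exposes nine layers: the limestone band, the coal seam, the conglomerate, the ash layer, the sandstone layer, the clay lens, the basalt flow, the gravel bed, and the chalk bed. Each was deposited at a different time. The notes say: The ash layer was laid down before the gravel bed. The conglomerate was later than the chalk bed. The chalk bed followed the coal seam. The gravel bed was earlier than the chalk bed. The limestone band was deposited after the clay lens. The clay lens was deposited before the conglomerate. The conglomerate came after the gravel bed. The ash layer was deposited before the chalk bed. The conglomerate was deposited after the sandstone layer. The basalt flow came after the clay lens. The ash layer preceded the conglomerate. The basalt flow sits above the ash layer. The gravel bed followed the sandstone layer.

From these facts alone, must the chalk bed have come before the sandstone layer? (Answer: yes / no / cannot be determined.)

no

Tracing the constraints gives the sandstone layer → the gravel bed → the chalk bed, so the sandstone layer must come before the chalk bed.
That means the chalk bed cannot be before the sandstone layer.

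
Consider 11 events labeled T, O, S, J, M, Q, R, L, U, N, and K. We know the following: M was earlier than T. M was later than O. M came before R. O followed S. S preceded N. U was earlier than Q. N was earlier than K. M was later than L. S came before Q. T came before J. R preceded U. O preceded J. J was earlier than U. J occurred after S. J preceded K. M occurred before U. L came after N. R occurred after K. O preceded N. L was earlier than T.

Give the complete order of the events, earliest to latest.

S, O, N, L, M, T, J, K, R, U, Q

The constraints fix every adjacent pair, so only one ordering works:
S → O → N → L → M → T → J → K → R → U → Q.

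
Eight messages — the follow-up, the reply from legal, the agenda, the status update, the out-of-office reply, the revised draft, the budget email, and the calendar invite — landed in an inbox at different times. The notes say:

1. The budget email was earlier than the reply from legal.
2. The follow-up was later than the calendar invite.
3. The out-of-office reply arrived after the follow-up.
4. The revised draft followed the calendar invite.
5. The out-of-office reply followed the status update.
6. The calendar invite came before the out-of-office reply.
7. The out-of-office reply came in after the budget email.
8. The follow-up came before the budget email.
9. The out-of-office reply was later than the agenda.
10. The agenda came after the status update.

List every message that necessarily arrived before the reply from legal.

the budget email, the calendar invite, the follow-up

Directly stated before the reply from legal: the budget email.
The calendar invite reaches the reply from legal via the calendar invite → the follow-up → the budget email → the reply from legal.
The follow-up reaches the reply from legal via the follow-up → the budget email → the reply from legal.
No chain forces the out-of-office reply (or any of the others) ahead of the reply from legal.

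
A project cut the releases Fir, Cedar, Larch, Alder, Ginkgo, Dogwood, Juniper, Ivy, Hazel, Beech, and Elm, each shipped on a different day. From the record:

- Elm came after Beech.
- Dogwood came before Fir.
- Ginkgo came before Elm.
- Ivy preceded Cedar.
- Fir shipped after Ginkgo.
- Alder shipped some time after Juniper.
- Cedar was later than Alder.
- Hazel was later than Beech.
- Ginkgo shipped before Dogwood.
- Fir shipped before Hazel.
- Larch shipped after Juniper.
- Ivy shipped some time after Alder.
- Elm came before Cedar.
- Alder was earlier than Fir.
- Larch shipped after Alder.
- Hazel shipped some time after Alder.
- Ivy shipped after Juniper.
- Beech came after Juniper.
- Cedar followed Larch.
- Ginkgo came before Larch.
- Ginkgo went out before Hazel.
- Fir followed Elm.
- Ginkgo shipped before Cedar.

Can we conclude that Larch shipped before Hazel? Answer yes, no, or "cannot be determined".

No chain of stated constraints runs from Larch to Hazel, and none runs from Hazel to Larch either.
So the relative order of Larch and Hazel is not fixed by the given facts.

cannot be determined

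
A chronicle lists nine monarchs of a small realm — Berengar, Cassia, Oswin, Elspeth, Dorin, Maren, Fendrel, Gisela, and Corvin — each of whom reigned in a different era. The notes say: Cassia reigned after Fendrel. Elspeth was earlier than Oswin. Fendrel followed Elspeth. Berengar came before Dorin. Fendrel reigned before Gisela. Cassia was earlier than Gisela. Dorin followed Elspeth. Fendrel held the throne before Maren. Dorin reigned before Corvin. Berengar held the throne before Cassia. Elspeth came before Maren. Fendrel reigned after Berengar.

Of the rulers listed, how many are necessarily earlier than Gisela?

Directly stated before Gisela: Cassia and Fendrel.
Berengar reaches Gisela via Berengar → Fendrel → Gisela.
Elspeth reaches Gisela via Elspeth → Fendrel → Gisela.
No chain forces Dorin (or any of the others) ahead of Gisela.
That's Berengar, Cassia, Elspeth, and Fendrel — 4 in all.

4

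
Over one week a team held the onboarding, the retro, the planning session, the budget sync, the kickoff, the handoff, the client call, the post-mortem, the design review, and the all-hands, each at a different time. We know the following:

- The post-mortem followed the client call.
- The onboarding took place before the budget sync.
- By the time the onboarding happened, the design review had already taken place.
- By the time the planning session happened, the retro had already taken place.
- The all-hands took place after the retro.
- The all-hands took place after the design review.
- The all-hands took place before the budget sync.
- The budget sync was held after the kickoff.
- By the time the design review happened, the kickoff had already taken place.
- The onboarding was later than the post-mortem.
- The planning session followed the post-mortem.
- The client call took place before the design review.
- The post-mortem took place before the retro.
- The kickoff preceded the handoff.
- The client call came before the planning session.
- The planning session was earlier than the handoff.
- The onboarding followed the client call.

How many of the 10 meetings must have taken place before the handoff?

Directly stated before the handoff: the kickoff and the planning session.
The client call reaches the handoff via the client call → the planning session → the handoff.
The post-mortem reaches the handoff via the post-mortem → the planning session → the handoff.
The retro reaches the handoff via the retro → the planning session → the handoff.
That's the client call, the kickoff, the planning session, the post-mortem, and the retro — 5 in all.

5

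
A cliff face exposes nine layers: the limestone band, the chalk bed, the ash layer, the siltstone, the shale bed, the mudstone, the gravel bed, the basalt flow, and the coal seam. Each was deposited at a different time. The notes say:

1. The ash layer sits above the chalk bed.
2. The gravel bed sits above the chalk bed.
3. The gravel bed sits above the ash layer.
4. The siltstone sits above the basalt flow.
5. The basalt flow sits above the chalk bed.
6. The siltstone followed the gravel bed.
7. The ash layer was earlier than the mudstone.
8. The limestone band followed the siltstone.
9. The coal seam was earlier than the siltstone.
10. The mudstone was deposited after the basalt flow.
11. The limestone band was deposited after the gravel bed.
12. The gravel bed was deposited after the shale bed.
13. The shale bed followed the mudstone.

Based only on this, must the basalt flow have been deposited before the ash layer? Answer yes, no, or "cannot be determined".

cannot be determined

No chain of stated constraints runs from the basalt flow to the ash layer, and none runs from the ash layer to the basalt flow either.
So the relative order of the basalt flow and the ash layer is not fixed by the given facts.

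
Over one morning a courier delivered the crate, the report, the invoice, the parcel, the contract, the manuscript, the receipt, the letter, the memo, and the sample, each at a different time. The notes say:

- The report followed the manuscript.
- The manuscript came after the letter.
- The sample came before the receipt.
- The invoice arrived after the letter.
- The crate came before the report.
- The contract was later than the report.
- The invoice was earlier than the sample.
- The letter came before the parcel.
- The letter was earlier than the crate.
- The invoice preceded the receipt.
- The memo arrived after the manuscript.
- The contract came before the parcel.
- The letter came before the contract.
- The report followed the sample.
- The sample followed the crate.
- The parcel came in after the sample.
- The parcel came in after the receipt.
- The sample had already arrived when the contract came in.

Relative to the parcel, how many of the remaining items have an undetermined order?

Forced before the parcel: the contract, the crate, the invoice, the letter, the manuscript, the receipt, the report, and the sample.
That leaves the memo with no forced order relative to the parcel — 1.

1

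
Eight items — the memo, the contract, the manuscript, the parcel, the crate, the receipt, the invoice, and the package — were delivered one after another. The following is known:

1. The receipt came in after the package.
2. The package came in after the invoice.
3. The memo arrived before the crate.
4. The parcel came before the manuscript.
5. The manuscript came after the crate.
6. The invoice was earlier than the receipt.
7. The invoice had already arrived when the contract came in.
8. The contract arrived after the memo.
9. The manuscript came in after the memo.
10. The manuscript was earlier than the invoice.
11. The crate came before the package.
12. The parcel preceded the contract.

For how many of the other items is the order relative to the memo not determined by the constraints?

Forced after the memo: the contract, the crate, the invoice, the manuscript, the package, and the receipt.
That leaves the parcel with no forced order relative to the memo — 1.

1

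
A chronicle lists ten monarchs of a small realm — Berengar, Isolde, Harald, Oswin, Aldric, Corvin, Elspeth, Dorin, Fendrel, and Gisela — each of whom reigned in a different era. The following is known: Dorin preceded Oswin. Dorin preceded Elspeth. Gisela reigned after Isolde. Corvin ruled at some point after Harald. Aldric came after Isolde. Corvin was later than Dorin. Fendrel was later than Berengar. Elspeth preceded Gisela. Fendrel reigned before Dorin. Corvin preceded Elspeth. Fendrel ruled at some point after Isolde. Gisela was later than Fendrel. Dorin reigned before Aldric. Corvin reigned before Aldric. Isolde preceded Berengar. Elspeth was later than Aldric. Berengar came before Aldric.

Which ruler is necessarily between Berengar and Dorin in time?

Fendrel

Tracing the constraints gives Berengar → Fendrel → Dorin, so Fendrel sits after Berengar and before Dorin.
No other ruler is forced both after Berengar and before Dorin.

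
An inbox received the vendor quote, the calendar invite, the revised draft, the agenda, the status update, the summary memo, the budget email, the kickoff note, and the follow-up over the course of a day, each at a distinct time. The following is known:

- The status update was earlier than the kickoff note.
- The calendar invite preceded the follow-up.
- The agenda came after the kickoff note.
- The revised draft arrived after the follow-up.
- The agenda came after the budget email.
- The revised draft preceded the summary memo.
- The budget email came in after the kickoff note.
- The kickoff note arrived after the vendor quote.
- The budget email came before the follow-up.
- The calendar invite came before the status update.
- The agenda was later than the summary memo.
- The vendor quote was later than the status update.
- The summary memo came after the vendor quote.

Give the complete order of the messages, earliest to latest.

The constraints fix every adjacent pair, so only one ordering works:
the calendar invite → the status update → the vendor quote → the kickoff note → the budget email → the follow-up → the revised draft → the summary memo → the agenda.

the calendar invite, the status update, the vendor quote, the kickoff note, the budget email, the follow-up, the revised draft, the summary memo, the agenda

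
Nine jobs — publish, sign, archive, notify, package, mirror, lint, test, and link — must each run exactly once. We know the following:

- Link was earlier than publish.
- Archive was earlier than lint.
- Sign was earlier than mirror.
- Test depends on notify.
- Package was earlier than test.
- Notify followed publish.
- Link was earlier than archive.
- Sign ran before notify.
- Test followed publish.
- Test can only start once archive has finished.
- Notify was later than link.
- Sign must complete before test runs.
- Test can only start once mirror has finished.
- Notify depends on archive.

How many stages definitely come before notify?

Directly stated before notify: archive, link, publish, and sign.
No chain forces mirror (or any of the others) ahead of notify.
That's archive, link, publish, and sign — 4 in all.

4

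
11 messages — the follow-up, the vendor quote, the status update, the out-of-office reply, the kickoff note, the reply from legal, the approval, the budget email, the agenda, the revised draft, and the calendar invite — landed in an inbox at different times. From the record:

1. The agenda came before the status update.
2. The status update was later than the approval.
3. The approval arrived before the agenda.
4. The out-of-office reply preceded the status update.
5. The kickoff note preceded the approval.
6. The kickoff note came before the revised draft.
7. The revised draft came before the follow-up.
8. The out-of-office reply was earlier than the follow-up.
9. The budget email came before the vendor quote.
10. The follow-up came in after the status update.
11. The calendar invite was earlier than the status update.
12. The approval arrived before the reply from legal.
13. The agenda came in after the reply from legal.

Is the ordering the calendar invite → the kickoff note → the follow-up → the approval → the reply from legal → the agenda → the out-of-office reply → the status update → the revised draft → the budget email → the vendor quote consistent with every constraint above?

no

The constraints require the status update before the follow-up, but in the proposed sequence the follow-up appears ahead of the status update. That one violation is enough.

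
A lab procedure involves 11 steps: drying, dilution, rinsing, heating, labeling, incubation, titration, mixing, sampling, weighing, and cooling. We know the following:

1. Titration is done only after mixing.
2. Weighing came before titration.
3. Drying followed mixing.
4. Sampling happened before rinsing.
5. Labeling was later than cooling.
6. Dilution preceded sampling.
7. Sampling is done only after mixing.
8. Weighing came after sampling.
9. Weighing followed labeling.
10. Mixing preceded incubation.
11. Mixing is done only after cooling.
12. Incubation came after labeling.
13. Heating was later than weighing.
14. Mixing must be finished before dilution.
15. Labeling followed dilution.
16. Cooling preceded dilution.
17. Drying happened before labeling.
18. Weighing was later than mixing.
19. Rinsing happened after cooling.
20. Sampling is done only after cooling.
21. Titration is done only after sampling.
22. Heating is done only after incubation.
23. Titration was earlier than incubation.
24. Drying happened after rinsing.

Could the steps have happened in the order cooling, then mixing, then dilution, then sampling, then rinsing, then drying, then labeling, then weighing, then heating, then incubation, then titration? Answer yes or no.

The constraints require titration before incubation, but in the proposed sequence incubation appears ahead of titration. That one violation is enough.

no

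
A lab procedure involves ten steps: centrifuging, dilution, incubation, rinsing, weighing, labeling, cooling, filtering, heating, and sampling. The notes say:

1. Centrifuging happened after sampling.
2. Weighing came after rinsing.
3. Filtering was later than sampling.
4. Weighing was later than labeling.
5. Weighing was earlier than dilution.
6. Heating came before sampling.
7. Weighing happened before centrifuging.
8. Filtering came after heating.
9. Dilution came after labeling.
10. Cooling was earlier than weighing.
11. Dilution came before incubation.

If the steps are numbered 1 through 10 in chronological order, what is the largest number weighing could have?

7

Weighing must come before centrifuging, dilution, and incubation — 3 steps forced after it.
Everything else can be placed before weighing in some valid order, so weighing can sit as late as position 10 − 3 = 7.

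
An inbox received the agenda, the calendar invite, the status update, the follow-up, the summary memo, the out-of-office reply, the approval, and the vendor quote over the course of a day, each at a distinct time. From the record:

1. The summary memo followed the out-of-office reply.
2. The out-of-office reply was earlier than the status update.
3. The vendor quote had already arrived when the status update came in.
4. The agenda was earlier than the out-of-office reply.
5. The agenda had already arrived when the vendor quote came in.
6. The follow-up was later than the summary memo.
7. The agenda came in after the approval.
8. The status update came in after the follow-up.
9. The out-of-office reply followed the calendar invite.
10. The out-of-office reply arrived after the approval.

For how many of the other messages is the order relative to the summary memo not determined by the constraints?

1

Forced before the summary memo: the agenda, the approval, the calendar invite, and the out-of-office reply; forced after the summary memo: the follow-up and the status update.
That leaves the vendor quote with no forced order relative to the summary memo — 1.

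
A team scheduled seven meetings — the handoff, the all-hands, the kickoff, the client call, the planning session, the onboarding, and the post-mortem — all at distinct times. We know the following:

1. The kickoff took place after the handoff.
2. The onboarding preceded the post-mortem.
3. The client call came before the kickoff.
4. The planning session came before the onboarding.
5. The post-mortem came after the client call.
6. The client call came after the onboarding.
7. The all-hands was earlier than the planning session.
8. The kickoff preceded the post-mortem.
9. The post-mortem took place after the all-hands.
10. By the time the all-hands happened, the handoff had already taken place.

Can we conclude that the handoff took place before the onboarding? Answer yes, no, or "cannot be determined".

Chain the constraints: the handoff → the all-hands → the planning session → the onboarding. Each link is directly stated, so the handoff comes before the onboarding.

yes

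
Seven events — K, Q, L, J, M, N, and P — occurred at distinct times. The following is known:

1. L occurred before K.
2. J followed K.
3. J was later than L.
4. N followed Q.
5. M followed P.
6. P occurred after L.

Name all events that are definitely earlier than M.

L, P

Directly stated before M: P.
L reaches M via L → P → M.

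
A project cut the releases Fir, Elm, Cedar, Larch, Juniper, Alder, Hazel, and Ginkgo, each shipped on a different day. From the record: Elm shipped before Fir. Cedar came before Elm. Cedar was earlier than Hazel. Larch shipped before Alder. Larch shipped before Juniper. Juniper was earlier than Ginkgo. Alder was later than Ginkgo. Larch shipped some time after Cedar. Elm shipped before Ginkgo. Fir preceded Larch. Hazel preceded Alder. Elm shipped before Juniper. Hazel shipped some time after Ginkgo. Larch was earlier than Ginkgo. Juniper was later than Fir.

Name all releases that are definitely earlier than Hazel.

Cedar, Elm, Fir, Ginkgo, Juniper, Larch

Directly stated before Hazel: Cedar and Ginkgo.
Elm reaches Hazel via Elm → Ginkgo → Hazel.
Fir reaches Hazel via Fir → Larch → Ginkgo → Hazel.
Juniper reaches Hazel via Juniper → Ginkgo → Hazel.
Likewise Larch reaches Hazel by chaining the stated constraints.
No chain forces Alder ahead of Hazel.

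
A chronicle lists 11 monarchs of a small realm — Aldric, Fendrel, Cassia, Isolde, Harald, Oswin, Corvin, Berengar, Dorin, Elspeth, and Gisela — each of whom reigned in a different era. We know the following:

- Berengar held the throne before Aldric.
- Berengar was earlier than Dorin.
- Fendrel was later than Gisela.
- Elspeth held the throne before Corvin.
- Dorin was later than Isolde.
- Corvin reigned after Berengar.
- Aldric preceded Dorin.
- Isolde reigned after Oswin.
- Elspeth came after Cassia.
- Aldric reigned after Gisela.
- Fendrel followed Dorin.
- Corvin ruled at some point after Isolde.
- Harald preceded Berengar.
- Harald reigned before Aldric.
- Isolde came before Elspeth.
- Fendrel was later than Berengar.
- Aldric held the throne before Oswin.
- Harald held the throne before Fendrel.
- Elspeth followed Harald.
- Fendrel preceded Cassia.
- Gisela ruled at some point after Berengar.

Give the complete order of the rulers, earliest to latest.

The constraints fix every adjacent pair, so only one ordering works:
Harald → Berengar → Gisela → Aldric → Oswin → Isolde → Dorin → Fendrel → Cassia → Elspeth → Corvin.

Harald, Berengar, Gisela, Aldric, Oswin, Isolde, Dorin, Fendrel, Cassia, Elspeth, Corvin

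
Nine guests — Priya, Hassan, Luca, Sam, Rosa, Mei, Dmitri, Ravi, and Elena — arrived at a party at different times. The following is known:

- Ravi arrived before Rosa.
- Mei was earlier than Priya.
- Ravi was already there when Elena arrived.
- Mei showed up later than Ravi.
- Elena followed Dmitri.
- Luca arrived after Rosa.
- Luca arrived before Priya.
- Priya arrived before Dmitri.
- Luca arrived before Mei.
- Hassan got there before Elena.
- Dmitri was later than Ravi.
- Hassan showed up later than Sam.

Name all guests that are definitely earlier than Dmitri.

Directly stated before Dmitri: Priya and Ravi.
Luca reaches Dmitri via Luca → Priya → Dmitri.
Mei reaches Dmitri via Mei → Priya → Dmitri.
Rosa reaches Dmitri via Rosa → Luca → Priya → Dmitri.

Luca, Mei, Priya, Ravi, Rosa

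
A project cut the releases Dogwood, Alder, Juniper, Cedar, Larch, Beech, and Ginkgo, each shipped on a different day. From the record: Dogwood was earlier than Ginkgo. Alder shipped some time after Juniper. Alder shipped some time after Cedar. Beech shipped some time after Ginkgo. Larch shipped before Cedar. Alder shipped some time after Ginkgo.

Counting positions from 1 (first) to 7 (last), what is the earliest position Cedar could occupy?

2

Larch must come before Cedar — 1 forced predecessor.
Nothing else is forced ahead of Cedar, so its earliest slot is position 1 + 1 = 2.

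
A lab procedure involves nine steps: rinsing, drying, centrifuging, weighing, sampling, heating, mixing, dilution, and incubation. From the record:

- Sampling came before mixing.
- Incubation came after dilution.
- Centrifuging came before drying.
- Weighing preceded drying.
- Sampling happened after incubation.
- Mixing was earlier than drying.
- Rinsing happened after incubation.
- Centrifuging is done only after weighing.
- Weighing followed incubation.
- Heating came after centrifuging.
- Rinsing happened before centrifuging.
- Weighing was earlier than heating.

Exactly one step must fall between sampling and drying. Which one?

Tracing the constraints gives sampling → mixing → drying, so mixing sits after sampling and before drying.
No other step is forced both after sampling and before drying.

mixing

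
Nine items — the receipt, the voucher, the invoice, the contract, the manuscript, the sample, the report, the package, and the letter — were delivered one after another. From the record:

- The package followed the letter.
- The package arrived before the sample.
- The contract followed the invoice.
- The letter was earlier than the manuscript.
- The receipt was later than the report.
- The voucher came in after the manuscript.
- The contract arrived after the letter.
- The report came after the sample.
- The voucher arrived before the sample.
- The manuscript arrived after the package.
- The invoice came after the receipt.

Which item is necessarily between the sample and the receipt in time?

Tracing the constraints gives the sample → the report → the receipt, so the report sits after the sample and before the receipt.
No other item is forced both after the sample and before the receipt.

the report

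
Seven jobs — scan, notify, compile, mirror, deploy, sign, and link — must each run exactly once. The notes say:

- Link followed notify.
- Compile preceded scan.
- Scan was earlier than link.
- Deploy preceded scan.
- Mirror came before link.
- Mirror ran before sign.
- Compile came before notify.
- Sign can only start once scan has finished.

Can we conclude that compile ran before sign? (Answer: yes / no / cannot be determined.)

yes

Chain the constraints: compile → scan → sign. Each link is directly stated, so compile comes before sign.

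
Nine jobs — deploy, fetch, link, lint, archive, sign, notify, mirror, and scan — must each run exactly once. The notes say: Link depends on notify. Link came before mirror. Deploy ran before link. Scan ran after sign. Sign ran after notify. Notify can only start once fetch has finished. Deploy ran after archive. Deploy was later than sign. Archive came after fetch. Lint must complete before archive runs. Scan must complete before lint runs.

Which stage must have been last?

mirror

Every other stage has a chain of constraints placing it before mirror, so mirror is last.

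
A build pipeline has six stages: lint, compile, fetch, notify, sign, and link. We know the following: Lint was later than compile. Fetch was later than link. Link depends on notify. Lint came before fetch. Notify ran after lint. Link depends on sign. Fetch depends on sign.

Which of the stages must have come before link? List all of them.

Directly stated before link: notify and sign.
Compile reaches link via compile → lint → notify → link.
Lint reaches link via lint → notify → link.
No chain forces fetch ahead of link.

compile, lint, notify, sign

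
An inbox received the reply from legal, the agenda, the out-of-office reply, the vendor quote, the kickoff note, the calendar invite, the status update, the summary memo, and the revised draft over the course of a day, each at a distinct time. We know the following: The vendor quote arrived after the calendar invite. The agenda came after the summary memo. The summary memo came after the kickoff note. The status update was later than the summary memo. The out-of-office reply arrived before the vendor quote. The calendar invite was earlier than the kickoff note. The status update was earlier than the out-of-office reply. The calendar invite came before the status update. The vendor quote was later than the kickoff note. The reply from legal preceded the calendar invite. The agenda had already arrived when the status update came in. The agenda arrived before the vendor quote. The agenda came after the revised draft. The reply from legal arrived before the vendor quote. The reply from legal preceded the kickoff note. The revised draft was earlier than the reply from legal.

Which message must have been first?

The revised draft has a chain of constraints placing it before every other message, so the revised draft must be first.

the revised draft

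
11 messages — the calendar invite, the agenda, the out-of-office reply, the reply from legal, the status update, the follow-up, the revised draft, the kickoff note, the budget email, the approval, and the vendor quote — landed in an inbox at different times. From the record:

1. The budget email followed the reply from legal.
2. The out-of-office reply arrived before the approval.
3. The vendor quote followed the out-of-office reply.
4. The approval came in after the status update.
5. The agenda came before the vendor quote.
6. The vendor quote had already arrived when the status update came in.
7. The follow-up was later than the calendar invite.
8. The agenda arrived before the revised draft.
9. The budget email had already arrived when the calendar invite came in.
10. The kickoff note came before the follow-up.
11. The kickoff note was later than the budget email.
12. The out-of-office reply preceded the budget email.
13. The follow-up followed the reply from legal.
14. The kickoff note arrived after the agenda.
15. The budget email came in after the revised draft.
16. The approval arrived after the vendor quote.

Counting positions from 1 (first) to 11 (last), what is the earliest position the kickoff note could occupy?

The agenda, the budget email, the out-of-office reply, the reply from legal, and the revised draft must all come before the kickoff note — 5 forced predecessors.
Nothing else is forced ahead of the kickoff note, so its earliest slot is position 5 + 1 = 6.

6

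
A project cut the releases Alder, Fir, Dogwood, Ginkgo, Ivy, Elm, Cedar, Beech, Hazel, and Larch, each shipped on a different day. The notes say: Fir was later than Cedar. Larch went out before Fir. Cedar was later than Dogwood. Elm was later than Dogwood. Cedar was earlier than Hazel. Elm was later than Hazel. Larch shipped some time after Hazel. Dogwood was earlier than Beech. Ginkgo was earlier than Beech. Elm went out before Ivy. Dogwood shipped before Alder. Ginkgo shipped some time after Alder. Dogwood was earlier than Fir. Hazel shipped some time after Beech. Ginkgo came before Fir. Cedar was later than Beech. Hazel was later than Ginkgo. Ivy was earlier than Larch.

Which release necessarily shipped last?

Every other release has a chain of constraints placing it before Fir, so Fir is last.

Fir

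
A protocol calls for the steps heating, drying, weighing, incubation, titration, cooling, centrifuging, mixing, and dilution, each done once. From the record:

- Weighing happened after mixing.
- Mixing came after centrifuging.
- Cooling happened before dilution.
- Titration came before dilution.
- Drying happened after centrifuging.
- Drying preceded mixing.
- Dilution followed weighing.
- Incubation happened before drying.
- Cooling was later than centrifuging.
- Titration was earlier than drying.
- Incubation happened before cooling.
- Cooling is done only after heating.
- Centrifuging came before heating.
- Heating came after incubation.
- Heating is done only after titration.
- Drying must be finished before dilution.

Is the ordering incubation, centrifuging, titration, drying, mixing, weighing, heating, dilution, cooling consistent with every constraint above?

The constraints require cooling before dilution, but in the proposed sequence dilution appears ahead of cooling. That one violation is enough.

no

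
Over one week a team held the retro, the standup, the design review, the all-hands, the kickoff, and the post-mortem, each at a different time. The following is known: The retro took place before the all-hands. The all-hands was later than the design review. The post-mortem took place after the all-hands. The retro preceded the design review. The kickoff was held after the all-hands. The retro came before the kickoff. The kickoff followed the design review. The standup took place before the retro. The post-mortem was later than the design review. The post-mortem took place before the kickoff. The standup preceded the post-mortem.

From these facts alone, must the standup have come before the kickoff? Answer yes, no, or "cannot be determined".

Chain the constraints: the standup → the post-mortem → the kickoff. Each link is directly stated, so the standup comes before the kickoff.

yes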